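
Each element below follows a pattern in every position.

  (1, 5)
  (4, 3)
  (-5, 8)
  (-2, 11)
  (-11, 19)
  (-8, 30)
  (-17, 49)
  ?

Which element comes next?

(-14, 79)

First slot: 1, 4, -5, -2, -11, -8, -17 → -14 (alternating steps +3, −9, +3, −9, …).
Second slot: 5, 3, 8, 11, 19, 30, 49 → 79 (each term is the sum of the two before it).
Combining the parts gives (-14, 79).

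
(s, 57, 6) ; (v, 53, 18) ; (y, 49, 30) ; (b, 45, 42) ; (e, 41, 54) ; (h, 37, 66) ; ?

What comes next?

(k, 33, 78)

Letter goes s, v, y, b, e, h → k (letters move forward 3 places in the alphabet, wrapping Z→A).
For the second coordinate, −4 each step: 57, 53, 49, 45, 41, 37 → 33.
For the third coordinate, +12 each step: 6, 18, 30, 42, 54, 66 → 78.
Combining the parts gives (k, 33, 78).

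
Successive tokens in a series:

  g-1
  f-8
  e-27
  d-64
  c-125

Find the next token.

Letter: letters move back 1 place in the alphabet; g, f, e, d, c → b.
Second component: perfect cubes: 1³, 2³, 3³, …, so 1, 8, 27, 64, 125 → 216.
So the next token is b-216.

b-216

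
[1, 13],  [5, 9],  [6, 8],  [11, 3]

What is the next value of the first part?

For the first part, each term is the sum of the two before it: 1, 5, 6, 11 → 17.

17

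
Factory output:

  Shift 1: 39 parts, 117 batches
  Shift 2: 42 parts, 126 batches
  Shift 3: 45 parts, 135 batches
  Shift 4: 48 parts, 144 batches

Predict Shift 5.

Parts: +3 each step, so 39, 42, 45, 48 → 51.
Batches: 117, 126, 135, 144 → 153 (always 3 × the parts).
Combining the parts gives 51 parts, 153 batches.

51 parts, 153 batches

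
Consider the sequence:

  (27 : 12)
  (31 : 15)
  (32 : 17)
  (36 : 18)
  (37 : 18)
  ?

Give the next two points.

(41 : 17), (42 : 15)

For the first entry, alternating steps +4, +1, +4, +1, …: 27, 31, 32, 36, 37 → 41 → 42.
Second entry: 12, 15, 17, 18, 18 → 17 → 15 (differences are 3, 2, 1, … (decreasing by 1 each time)).
So the next two points are (41 : 17) and (42 : 15).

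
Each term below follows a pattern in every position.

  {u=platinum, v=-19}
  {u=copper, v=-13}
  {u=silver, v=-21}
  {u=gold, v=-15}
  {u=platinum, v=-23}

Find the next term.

{u=copper, v=-17}

U: platinum, copper, silver, gold, platinum → copper (repeats platinum → copper → silver → gold).
V: alternating steps +6, −8, +6, −8, …, so -19, -13, -21, -15, -23 → -17.
Putting it together: {u=copper, v=-17}.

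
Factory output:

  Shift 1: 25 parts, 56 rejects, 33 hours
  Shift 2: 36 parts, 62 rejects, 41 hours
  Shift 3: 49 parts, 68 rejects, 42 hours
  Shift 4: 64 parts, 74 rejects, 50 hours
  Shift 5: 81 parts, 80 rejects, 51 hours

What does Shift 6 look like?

Parts: perfect squares: 5², 6², 7², …; 25, 36, 49, 64, 81 → 100.
Rejects: +6 each step; 56, 62, 68, 74, 80 → 86.
Hours — alternating steps +8, +1, +8, +1, …: 33, 41, 42, 50, 51 → 59.
So the next line is 100 parts, 86 rejects, 59 hours.

100 parts, 86 rejects, 59 hours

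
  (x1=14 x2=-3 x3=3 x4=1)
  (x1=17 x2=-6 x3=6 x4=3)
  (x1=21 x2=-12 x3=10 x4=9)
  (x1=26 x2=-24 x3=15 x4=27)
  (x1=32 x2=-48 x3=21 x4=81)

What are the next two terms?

(x1=39 x2=-96 x3=28 x4=243), (x1=47 x2=-192 x3=36 x4=729)

X1: 14, 17, 21, 26, 32 → 39 → 47 (differences are 3, 4, 5, … (increasing by 1 each time)).
For the x2, ×2 each step: -3, -6, -12, -24, -48 → -96 → -192.
X3 goes 3, 6, 10, 15, 21 → 28 → 36 (differences are 3, 4, 5, … (increasing by 1 each time)).
X4 — ×3 each step: 1, 3, 9, 27, 81 → 243 → 729.
Putting the parts together: (x1=39 x2=-96 x3=28 x4=243) and then (x1=47 x2=-192 x3=36 x4=729).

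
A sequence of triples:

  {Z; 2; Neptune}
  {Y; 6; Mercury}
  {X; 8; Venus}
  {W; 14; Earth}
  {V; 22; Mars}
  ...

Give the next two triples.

Letter — letters move back 1 place in the alphabet: Z, Y, X, W, V → U → T.
Second coordinate: each term is the sum of the two before it; 2, 6, 8, 14, 22 → 36 → 58.
Planet: runs through the planets Mercury→Neptune; Neptune, Mercury, Venus, Earth, Mars → Jupiter → Saturn.
Putting the parts together: {U; 36; Jupiter} and then {T; 58; Saturn}.

{U; 36; Jupiter}, {T; 58; Saturn}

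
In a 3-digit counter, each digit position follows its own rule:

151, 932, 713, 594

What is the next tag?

First digit: 1, 9, 7, 5 → 3 (−2 each step, mod 10).
Second digit — −2 each step, mod 10: 5, 3, 1, 9 → 7.
Third digit: 1, 2, 3, 4 → 5 (+1 each step, mod 10).
Putting it together: 375.

375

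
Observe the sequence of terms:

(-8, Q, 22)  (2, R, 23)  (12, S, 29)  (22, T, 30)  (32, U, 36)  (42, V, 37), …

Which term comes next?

First value: +10 each step; -8, 2, 12, 22, 32, 42 → 52.
Letter — letters move forward 1 place in the alphabet: Q, R, S, T, U, V → W.
Third value — alternating steps +1, +6, +1, +6, …: 22, 23, 29, 30, 36, 37 → 43.
Combining the parts gives (52, W, 43).

(52, W, 43)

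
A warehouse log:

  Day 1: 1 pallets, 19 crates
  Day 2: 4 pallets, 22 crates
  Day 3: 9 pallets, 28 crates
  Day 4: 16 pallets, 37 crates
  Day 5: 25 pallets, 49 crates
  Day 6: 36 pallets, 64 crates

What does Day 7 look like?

Pallets goes 1, 4, 9, 16, 25, 36 → 49 (perfect squares: 1², 2², 3², …).
Crates: differences are 3, 6, 9, … (increasing by 3 each time), so 19, 22, 28, 37, 49, 64 → 82.
So the next record is 49 pallets, 82 crates.

49 pallets, 82 crates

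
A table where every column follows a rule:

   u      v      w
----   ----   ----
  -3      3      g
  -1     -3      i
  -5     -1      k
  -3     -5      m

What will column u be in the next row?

Column u: -3, -1, -5, -3 → -7 (alternating steps +2, −4, +2, −4, …).
Column v goes 3, -3, -1, -5 → -3 (always the previous value of the column u).
For the column w, letters move forward 2 places in the alphabet: g, i, k, m → o.

-7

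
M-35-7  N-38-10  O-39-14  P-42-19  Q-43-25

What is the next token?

R-46-32

Letter: M, N, O, P, Q → R (letters move forward 1 place in the alphabet).
Second component: 35, 38, 39, 42, 43 → 46 (alternating steps +3, +1, +3, +1, …).
Third component — differences are 3, 4, 5, … (increasing by 1 each time): 7, 10, 14, 19, 25 → 32.
So the next token is R-46-32.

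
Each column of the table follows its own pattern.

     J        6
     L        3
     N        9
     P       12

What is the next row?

Letter: J, L, N, P → R (letters move forward 2 places in the alphabet).
For the second component, each term is the sum of the two before it: 6, 3, 9, 12 → 21.
So the next row is R  21.

R  21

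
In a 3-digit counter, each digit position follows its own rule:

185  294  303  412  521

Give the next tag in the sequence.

For the first digit, +1 each step, mod 10: 1, 2, 3, 4, 5 → 6.
Second digit: +1 each step, mod 10; 8, 9, 0, 1, 2 → 3.
Third digit — −1 each step, mod 10: 5, 4, 3, 2, 1 → 0.
Putting it together: 630.

630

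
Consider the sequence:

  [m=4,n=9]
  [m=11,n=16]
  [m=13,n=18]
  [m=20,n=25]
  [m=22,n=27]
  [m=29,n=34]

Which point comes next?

[m=31,n=36]

M: 4, 11, 13, 20, 22, 29 → 31 (alternating steps +7, +2, +7, +2, …).
N: always 5 more than the m; 9, 16, 18, 25, 27, 34 → 36.
Putting it together: [m=31,n=36].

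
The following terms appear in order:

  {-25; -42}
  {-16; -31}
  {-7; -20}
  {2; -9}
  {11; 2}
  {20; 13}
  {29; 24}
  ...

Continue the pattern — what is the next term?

{38; 35}

First slot goes -25, -16, -7, 2, 11, 20, 29 → 38 (+9 each step).
Second slot: +11 each step, so -42, -31, -20, -9, 2, 13, 24 → 35.
So the next term is {38; 35}.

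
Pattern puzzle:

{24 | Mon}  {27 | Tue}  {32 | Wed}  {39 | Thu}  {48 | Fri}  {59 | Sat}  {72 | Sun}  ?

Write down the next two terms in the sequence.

{87 | Mon}, {104 | Tue}

For the first part, differences are 3, 5, 7, … (increasing by 2 each time): 24, 27, 32, 39, 48, 59, 72 → 87 → 104.
For the day, runs through the weekdays Mon→Sun: Mon, Tue, Wed, Thu, Fri, Sat, Sun → Mon → Tue.
So the next two terms are {87 | Mon} and {104 | Tue}.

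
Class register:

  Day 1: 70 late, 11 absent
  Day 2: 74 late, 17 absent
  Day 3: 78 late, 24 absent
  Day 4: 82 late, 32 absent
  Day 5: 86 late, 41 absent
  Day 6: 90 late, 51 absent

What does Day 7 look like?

94 late, 62 absent

Late goes 70, 74, 78, 82, 86, 90 → 94 (+4 each step).
Absent — differences are 6, 7, 8, … (increasing by 1 each time): 11, 17, 24, 32, 41, 51 → 62.
So the next record is 94 late, 62 absent.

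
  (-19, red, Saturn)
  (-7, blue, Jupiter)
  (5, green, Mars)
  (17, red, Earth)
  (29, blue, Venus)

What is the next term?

(41, green, Mercury)

First entry goes -19, -7, 5, 17, 29 → 41 (+12 each step).
Colour: repeats red → blue → green, so red, blue, green, red, blue → green.
Planet: runs backward through the planets Mercury→Neptune, so Saturn, Jupiter, Mars, Earth, Venus → Mercury.
Putting it together: (41, green, Mercury).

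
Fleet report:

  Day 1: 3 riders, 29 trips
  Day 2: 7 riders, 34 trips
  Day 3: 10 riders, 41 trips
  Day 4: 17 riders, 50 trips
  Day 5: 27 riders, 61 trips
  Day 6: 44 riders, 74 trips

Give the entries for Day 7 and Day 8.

Riders — each term is the sum of the two before it: 3, 7, 10, 17, 27, 44 → 71 → 115.
For the trips, differences are 5, 7, 9, … (increasing by 2 each time): 29, 34, 41, 50, 61, 74 → 89 → 106.
Putting the parts together: 71 riders, 89 trips and then 115 riders, 106 trips.

71 riders, 89 trips; 115 riders, 106 trips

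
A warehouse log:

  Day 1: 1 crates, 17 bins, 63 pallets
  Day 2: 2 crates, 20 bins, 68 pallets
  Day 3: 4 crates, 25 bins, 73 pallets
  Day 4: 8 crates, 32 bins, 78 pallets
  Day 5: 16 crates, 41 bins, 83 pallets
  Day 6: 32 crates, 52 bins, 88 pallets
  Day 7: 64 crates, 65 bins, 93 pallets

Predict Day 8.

For the crates, ×2 each step: 1, 2, 4, 8, 16, 32, 64 → 128.
Bins goes 17, 20, 25, 32, 41, 52, 65 → 80 (differences are 3, 5, 7, … (increasing by 2 each time)).
Pallets: 63, 68, 73, 78, 83, 88, 93 → 98 (+5 each step).
Putting it together: 128 crates, 80 bins, 98 pallets.

128 crates, 80 bins, 98 pallets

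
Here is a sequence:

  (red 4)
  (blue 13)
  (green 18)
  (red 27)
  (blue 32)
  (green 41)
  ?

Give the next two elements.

(red 46), (blue 55)

Colour goes red, blue, green, red, blue, green → red → blue (repeats red → blue → green).
For the second component, alternating steps +9, +5, +9, +5, …: 4, 13, 18, 27, 32, 41 → 46 → 55.
Putting the parts together: (red 46) and then (blue 55).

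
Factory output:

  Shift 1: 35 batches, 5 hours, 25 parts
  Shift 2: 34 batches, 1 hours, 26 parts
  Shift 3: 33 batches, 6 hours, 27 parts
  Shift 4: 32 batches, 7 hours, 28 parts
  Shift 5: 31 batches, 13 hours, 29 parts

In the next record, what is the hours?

For the hours, each term is the sum of the two before it: 5, 1, 6, 7, 13 → 20.

20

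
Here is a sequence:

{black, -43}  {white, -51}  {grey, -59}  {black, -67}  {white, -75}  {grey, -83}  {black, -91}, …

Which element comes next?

{white, -99}

Shade — repeats black → white → grey: black, white, grey, black, white, grey, black → white.
Second entry: −8 each step, so -43, -51, -59, -67, -75, -83, -91 → -99.
Combining the parts gives {white, -99}.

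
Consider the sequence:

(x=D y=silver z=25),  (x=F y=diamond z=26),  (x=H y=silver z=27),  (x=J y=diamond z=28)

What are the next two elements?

(x=L y=silver z=29), (x=N y=diamond z=30)

X goes D, F, H, J → L → N (letters move forward 2 places in the alphabet).
Y: alternates silver ↔ diamond, so silver, diamond, silver, diamond → silver → diamond.
For the z, +1 each step: 25, 26, 27, 28 → 29 → 30.
So the next two elements are (x=L y=silver z=29) and (x=N y=diamond z=30).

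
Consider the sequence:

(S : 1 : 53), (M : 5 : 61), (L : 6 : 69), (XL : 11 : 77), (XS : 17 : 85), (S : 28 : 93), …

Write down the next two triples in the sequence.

(M : 45 : 101), (L : 73 : 109)

Size goes S, M, L, XL, XS, S → M → L (repeats S → M → L → XL → XS).
Second component: each term is the sum of the two before it; 1, 5, 6, 11, 17, 28 → 45 → 73.
Third component: +8 each step; 53, 61, 69, 77, 85, 93 → 101 → 109.
Putting the parts together: (M : 45 : 101) and then (L : 73 : 109).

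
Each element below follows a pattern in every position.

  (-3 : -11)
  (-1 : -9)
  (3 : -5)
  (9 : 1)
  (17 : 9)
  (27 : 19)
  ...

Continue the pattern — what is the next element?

(39 : 31)

First coordinate — differences are 2, 4, 6, … (increasing by 2 each time): -3, -1, 3, 9, 17, 27 → 39.
For the second coordinate, always 8 less than the first coordinate: -11, -9, -5, 1, 9, 19 → 31.
Putting it together: (39 : 31).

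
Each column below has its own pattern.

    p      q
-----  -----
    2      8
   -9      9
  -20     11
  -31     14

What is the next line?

-42  18

Column p: 2, -9, -20, -31 → -42 (−11 each step).
Column q: 8, 9, 11, 14 → 18 (differences are 1, 2, 3, … (increasing by 1 each time)).
So the next line is -42  18.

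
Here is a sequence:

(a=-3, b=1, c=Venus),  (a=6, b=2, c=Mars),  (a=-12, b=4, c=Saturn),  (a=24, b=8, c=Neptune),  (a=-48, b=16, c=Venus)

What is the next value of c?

Mars

C: repeats Venus → Mars → Saturn → Neptune, so Venus, Mars, Saturn, Neptune, Venus → Mars.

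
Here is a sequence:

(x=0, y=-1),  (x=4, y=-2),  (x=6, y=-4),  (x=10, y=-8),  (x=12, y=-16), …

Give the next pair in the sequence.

X: alternating steps +4, +2, +4, +2, …, so 0, 4, 6, 10, 12 → 16.
For the y, ×2 each step: -1, -2, -4, -8, -16 → -32.
So the next pair is (x=16, y=-32).

(x=16, y=-32)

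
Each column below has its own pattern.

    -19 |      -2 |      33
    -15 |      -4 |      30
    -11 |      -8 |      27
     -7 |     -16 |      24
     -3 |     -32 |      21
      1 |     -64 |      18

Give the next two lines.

First component — +4 each step: -19, -15, -11, -7, -3, 1 → 5 → 9.
Second component: -2, -4, -8, -16, -32, -64 → -128 → -256 (×2 each step).
Third component: 33, 30, 27, 24, 21, 18 → 15 → 12 (−3 each step).
Putting the parts together: 5  -128  15 and then 9  -256  12.

5  -128  15; 9  -256  12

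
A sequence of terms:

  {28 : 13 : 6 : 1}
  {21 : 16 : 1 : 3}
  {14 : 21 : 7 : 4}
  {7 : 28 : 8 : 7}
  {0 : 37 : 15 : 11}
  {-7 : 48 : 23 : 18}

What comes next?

{-14 : 61 : 38 : 29}

First value: −7 each step; 28, 21, 14, 7, 0, -7 → -14.
Second value: differences are 3, 5, 7, … (increasing by 2 each time), so 13, 16, 21, 28, 37, 48 → 61.
Third value — each term is the sum of the two before it: 6, 1, 7, 8, 15, 23 → 38.
Fourth value: each term is the sum of the two before it, so 1, 3, 4, 7, 11, 18 → 29.
Combining the parts gives {-14 : 61 : 38 : 29}.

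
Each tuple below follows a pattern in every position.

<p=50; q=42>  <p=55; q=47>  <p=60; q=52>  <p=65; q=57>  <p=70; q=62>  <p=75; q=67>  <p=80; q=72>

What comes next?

P: +5 each step; 50, 55, 60, 65, 70, 75, 80 → 85.
Q — always 8 less than the p: 42, 47, 52, 57, 62, 67, 72 → 77.
Combining the parts gives <p=85; q=77>.

<p=85; q=77>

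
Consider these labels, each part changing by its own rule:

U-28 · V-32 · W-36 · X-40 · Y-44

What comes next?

Z-48

Letter: U, V, W, X, Y → Z (letters move forward 1 place in the alphabet).
Second component: +4 each step; 28, 32, 36, 40, 44 → 48.
Combining the parts gives Z-48.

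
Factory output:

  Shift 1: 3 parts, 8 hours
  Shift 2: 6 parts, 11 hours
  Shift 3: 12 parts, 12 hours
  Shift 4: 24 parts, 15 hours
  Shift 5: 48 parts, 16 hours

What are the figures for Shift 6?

For the parts, ×2 each step: 3, 6, 12, 24, 48 → 96.
Hours — alternating steps +3, +1, +3, +1, …: 8, 11, 12, 15, 16 → 19.
So the next row is 96 parts, 19 hours.

96 parts, 19 hours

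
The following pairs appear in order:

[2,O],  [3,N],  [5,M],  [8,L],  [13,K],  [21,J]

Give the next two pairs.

[34,I], [55,H]

First coordinate: each term is the sum of the two before it; 2, 3, 5, 8, 13, 21 → 34 → 55.
Letter goes O, N, M, L, K, J → I → H (letters move back 1 place in the alphabet).
Putting the parts together: [34,I] and then [55,H].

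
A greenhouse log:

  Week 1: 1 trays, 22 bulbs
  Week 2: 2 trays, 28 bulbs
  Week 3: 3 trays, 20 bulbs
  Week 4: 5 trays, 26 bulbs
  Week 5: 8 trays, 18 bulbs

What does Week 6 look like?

13 trays, 24 bulbs

Trays — each term is the sum of the two before it: 1, 2, 3, 5, 8 → 13.
Bulbs — alternating steps +6, −8, +6, −8, …: 22, 28, 20, 26, 18 → 24.
Combining the parts gives 13 trays, 24 bulbs.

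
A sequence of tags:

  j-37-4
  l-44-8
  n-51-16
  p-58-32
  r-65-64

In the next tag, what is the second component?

For the second component, +7 each step: 37, 44, 51, 58, 65 → 72.

72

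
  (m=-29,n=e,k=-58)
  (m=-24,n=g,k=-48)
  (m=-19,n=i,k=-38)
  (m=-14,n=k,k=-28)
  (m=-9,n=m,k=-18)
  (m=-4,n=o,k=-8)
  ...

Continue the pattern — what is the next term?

(m=1,n=q,k=2)

M: -29, -24, -19, -14, -9, -4 → 1 (+5 each step).
N — letters move forward 2 places in the alphabet: e, g, i, k, m, o → q.
K: always 2 × the m; -58, -48, -38, -28, -18, -8 → 2.
Putting it together: (m=1,n=q,k=2).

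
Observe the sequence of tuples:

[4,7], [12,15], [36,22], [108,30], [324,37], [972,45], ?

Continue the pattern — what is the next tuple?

First entry: 4, 12, 36, 108, 324, 972 → 2916 (×3 each step).
Second entry: 7, 15, 22, 30, 37, 45 → 52 (alternating steps +8, +7, +8, +7, …).
Putting it together: [2916,52].

[2916,52]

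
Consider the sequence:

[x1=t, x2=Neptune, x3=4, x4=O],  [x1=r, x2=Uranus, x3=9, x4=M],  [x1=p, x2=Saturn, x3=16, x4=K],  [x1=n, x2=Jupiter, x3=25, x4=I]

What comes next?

X1: letters move back 2 places in the alphabet; t, r, p, n → l.
For the x2, runs backward through the planets Mercury→Neptune: Neptune, Uranus, Saturn, Jupiter → Mars.
X3 goes 4, 9, 16, 25 → 36 (perfect squares: 2², 3², 4², …).
X4 goes O, M, K, I → G (letters move back 2 places in the alphabet).
Combining the parts gives [x1=l, x2=Mars, x3=36, x4=G].

[x1=l, x2=Mars, x3=36, x4=G]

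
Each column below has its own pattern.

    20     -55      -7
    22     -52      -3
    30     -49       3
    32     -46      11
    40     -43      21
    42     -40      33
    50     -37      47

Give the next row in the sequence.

52  -34  63

First component: alternating steps +2, +8, +2, +8, …; 20, 22, 30, 32, 40, 42, 50 → 52.
Second component: +3 each step, so -55, -52, -49, -46, -43, -40, -37 → -34.
Third component goes -7, -3, 3, 11, 21, 33, 47 → 63 (differences are 4, 6, 8, … (increasing by 2 each time)).
Combining the parts gives 52  -34  63.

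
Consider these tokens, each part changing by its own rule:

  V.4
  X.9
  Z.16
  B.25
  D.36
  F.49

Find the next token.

Letter goes V, X, Z, B, D, F → H (letters move forward 2 places in the alphabet, wrapping Z→A).
Second component: 4, 9, 16, 25, 36, 49 → 64 (perfect squares: 2², 3², 4², …).
So the next token is H.64.

H.64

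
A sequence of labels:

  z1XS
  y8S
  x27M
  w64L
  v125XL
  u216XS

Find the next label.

t343S

Letter — letters move back 1 place in the alphabet: z, y, x, w, v, u → t.
Second component: perfect cubes: 1³, 2³, 3³, …, so 1, 8, 27, 64, 125, 216 → 343.
Size: repeats XS → S → M → L → XL; XS, S, M, L, XL, XS → S.
Putting it together: t343S.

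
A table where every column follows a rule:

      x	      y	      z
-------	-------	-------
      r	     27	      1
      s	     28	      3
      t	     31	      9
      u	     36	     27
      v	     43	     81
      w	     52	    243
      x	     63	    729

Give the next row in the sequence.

Column x: letters move forward 1 place in the alphabet, so r, s, t, u, v, w, x → y.
Column y — differences are 1, 3, 5, … (increasing by 2 each time): 27, 28, 31, 36, 43, 52, 63 → 76.
Column z — ×3 each step: 1, 3, 9, 27, 81, 243, 729 → 2187.
Putting it together: y  76  2187.

y  76  2187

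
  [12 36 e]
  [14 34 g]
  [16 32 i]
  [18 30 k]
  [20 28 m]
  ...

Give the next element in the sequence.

First coordinate: +2 each step; 12, 14, 16, 18, 20 → 22.
For the second coordinate, −2 each step: 36, 34, 32, 30, 28 → 26.
Letter: e, g, i, k, m → o (letters move forward 2 places in the alphabet).
Putting it together: [22 26 o].

[22 26 o]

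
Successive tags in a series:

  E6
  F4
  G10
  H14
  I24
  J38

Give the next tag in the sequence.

For the letter, letters move forward 1 place in the alphabet: E, F, G, H, I, J → K.
Second component goes 6, 4, 10, 14, 24, 38 → 62 (each term is the sum of the two before it).
Putting it together: K62.

K62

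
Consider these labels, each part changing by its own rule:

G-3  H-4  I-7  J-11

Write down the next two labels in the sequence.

K-18, L-29

Letter: letters move forward 1 place in the alphabet; G, H, I, J → K → L.
For the second component, each term is the sum of the two before it: 3, 4, 7, 11 → 18 → 29.
So the next two labels are K-18 and L-29.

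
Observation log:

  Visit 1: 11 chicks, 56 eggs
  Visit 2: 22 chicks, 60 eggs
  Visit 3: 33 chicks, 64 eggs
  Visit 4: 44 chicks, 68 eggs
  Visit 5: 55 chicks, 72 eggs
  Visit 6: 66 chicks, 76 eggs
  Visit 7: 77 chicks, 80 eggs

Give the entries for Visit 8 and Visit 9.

88 chicks, 84 eggs; 99 chicks, 88 eggs

Chicks: 11, 22, 33, 44, 55, 66, 77 → 88 → 99 (+11 each step).
Eggs: 56, 60, 64, 68, 72, 76, 80 → 84 → 88 (+4 each step).
Putting the parts together: 88 chicks, 84 eggs and then 99 chicks, 88 eggs.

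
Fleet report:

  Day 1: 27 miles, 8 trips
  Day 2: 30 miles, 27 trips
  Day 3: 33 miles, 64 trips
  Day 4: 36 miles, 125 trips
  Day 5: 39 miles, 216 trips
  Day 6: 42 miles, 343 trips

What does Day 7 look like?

45 miles, 512 trips

For the miles, +3 each step: 27, 30, 33, 36, 39, 42 → 45.
Trips: perfect cubes: 2³, 3³, 4³, …; 8, 27, 64, 125, 216, 343 → 512.
Putting it together: 45 miles, 512 trips.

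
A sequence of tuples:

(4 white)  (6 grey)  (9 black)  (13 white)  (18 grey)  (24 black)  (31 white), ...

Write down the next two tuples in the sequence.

First component: differences are 2, 3, 4, … (increasing by 1 each time); 4, 6, 9, 13, 18, 24, 31 → 39 → 48.
Shade: repeats white → grey → black, so white, grey, black, white, grey, black, white → grey → black.
Putting the parts together: (39 grey) and then (48 black).

(39 grey), (48 black)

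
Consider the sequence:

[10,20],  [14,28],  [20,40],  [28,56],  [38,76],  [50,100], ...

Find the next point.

[64,128]

First part: differences are 4, 6, 8, … (increasing by 2 each time), so 10, 14, 20, 28, 38, 50 → 64.
Second part — always 2 × the first part: 20, 28, 40, 56, 76, 100 → 128.
Combining the parts gives [64,128].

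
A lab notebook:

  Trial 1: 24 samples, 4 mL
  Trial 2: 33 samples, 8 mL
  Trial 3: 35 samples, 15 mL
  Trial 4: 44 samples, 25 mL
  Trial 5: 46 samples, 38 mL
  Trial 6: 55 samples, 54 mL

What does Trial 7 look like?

Samples: alternating steps +9, +2, +9, +2, …; 24, 33, 35, 44, 46, 55 → 57.
ML goes 4, 8, 15, 25, 38, 54 → 73 (differences are 4, 7, 10, … (increasing by 3 each time)).
Combining the parts gives 57 samples, 73 mL.

57 samples, 73 mL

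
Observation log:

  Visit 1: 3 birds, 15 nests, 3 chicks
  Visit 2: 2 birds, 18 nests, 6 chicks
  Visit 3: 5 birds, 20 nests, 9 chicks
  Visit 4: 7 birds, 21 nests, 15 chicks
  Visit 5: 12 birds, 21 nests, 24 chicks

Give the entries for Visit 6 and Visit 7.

19 birds, 20 nests, 39 chicks; 31 birds, 18 nests, 63 chicks

Birds: each term is the sum of the two before it; 3, 2, 5, 7, 12 → 19 → 31.
Nests — differences are 3, 2, 1, … (decreasing by 1 each time): 15, 18, 20, 21, 21 → 20 → 18.
Chicks goes 3, 6, 9, 15, 24 → 39 → 63 (each term is the sum of the two before it).
So the next two records are 19 birds, 20 nests, 39 chicks and 31 birds, 18 nests, 63 chicks.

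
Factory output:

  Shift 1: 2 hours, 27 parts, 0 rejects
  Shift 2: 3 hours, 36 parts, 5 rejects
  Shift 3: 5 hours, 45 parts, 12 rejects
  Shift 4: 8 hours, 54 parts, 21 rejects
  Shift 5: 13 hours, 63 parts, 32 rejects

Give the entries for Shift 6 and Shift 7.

21 hours, 72 parts, 45 rejects; 34 hours, 81 parts, 60 rejects

Hours: 2, 3, 5, 8, 13 → 21 → 34 (each term is the sum of the two before it).
Parts goes 27, 36, 45, 54, 63 → 72 → 81 (+9 each step).
Rejects — differences are 5, 7, 9, … (increasing by 2 each time): 0, 5, 12, 21, 32 → 45 → 60.
Putting the parts together: 21 hours, 72 parts, 45 rejects and then 34 hours, 81 parts, 60 rejects.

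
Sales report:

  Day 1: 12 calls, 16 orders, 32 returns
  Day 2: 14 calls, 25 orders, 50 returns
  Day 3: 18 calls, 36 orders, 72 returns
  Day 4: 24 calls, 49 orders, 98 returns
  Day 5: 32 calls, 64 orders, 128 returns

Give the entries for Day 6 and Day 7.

Calls: differences are 2, 4, 6, … (increasing by 2 each time); 12, 14, 18, 24, 32 → 42 → 54.
Orders: 16, 25, 36, 49, 64 → 81 → 100 (perfect squares: 4², 5², 6², …).
Returns goes 32, 50, 72, 98, 128 → 162 → 200 (always 2 × the orders).
So the next two records are 42 calls, 81 orders, 162 returns and 54 calls, 100 orders, 200 returns.

42 calls, 81 orders, 162 returns; 54 calls, 100 orders, 200 returns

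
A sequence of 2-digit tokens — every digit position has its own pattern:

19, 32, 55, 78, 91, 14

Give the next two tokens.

37, 50

First digit: +2 each step, mod 10, so 1, 3, 5, 7, 9, 1 → 3 → 5.
Second digit: +3 each step, mod 10; 9, 2, 5, 8, 1, 4 → 7 → 0.
So the next two tokens are 37 and 50.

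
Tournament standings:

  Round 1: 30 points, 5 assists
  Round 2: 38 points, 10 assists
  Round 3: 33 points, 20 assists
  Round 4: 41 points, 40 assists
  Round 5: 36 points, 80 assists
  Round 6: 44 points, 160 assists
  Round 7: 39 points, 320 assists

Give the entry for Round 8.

For the points, alternating steps +8, −5, +8, −5, …: 30, 38, 33, 41, 36, 44, 39 → 47.
Assists: ×2 each step; 5, 10, 20, 40, 80, 160, 320 → 640.
Combining the parts gives 47 points, 640 assists.

47 points, 640 assists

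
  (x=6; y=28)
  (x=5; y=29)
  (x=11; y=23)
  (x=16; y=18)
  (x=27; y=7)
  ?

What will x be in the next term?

X — each term is the sum of the two before it: 6, 5, 11, 16, 27 → 43.
For the y, together with the x always sums to 34: 28, 29, 23, 18, 7 → -9.

43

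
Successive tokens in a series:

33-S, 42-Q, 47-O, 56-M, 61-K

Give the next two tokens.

For the first component, alternating steps +9, +5, +9, +5, …: 33, 42, 47, 56, 61 → 70 → 75.
Letter goes S, Q, O, M, K → I → G (letters move back 2 places in the alphabet).
Putting the parts together: 70-I and then 75-G.

70-I, 75-G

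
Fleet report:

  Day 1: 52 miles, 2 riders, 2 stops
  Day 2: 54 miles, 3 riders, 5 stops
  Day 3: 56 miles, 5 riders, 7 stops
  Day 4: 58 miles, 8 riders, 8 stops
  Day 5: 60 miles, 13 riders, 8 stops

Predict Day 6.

Miles: 52, 54, 56, 58, 60 → 62 (+2 each step).
Riders: 2, 3, 5, 8, 13 → 21 (each term is the sum of the two before it).
Stops: 2, 5, 7, 8, 8 → 7 (differences are 3, 2, 1, … (decreasing by 1 each time)).
Putting it together: 62 miles, 21 riders, 7 stops.

62 miles, 21 riders, 7 stops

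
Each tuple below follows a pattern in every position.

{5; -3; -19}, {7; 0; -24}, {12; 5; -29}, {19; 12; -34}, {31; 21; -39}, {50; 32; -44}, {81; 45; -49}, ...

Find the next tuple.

{131; 60; -54}

First value: 5, 7, 12, 19, 31, 50, 81 → 131 (each term is the sum of the two before it).
Second value — differences are 3, 5, 7, … (increasing by 2 each time): -3, 0, 5, 12, 21, 32, 45 → 60.
Third value: −5 each step; -19, -24, -29, -34, -39, -44, -49 → -54.
Putting it together: {131; 60; -54}.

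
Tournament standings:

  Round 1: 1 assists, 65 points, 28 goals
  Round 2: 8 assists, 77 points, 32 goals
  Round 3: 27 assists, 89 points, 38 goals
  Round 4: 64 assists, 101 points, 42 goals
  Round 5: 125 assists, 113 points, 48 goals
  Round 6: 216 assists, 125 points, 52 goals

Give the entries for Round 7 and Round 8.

Assists goes 1, 8, 27, 64, 125, 216 → 343 → 512 (perfect cubes: 1³, 2³, 3³, …).
Points: +12 each step; 65, 77, 89, 101, 113, 125 → 137 → 149.
Goals: alternating steps +4, +6, +4, +6, …; 28, 32, 38, 42, 48, 52 → 58 → 62.
Putting the parts together: 343 assists, 137 points, 58 goals and then 512 assists, 149 points, 62 goals.

343 assists, 137 points, 58 goals; 512 assists, 149 points, 62 goals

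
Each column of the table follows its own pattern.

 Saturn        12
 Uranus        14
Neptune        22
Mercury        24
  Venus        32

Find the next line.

For the planet, runs through the planets Mercury→Neptune: Saturn, Uranus, Neptune, Mercury, Venus → Earth.
For the second component, alternating steps +2, +8, +2, +8, …: 12, 14, 22, 24, 32 → 34.
Putting it together: Earth  34.

Earth  34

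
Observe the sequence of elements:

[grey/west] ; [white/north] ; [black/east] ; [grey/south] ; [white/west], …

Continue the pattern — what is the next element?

[black/north]

Shade: grey, white, black, grey, white → black (repeats grey → white → black).
Direction goes west, north, east, south, west → north (repeats west → north → east → south).
Combining the parts gives [black/north].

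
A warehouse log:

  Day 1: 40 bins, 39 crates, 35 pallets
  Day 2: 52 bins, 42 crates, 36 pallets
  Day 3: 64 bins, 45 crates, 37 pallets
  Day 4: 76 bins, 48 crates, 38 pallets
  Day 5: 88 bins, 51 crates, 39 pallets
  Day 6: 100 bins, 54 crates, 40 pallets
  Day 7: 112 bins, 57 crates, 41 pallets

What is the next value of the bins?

124

Bins goes 40, 52, 64, 76, 88, 100, 112 → 124 (+12 each step).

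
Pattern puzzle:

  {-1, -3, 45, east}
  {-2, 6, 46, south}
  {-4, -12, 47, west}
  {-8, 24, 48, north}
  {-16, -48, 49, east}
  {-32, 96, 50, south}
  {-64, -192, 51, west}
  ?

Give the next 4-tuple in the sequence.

{-128, 384, 52, north}

First component: ×2 each step, so -1, -2, -4, -8, -16, -32, -64 → -128.
Second component: ×(-2) each step; -3, 6, -12, 24, -48, 96, -192 → 384.
For the third component, +1 each step: 45, 46, 47, 48, 49, 50, 51 → 52.
Direction: repeats east → south → west → north, so east, south, west, north, east, south, west → north.
Combining the parts gives {-128, 384, 52, north}.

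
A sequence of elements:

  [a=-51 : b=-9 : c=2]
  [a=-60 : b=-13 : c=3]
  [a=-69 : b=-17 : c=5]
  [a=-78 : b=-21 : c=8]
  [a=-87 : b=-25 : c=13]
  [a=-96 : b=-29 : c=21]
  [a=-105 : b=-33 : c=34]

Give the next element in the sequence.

A — −9 each step: -51, -60, -69, -78, -87, -96, -105 → -114.
B: -9, -13, -17, -21, -25, -29, -33 → -37 (−4 each step).
C goes 2, 3, 5, 8, 13, 21, 34 → 55 (each term is the sum of the two before it).
So the next element is [a=-114 : b=-37 : c=55].

[a=-114 : b=-37 : c=55]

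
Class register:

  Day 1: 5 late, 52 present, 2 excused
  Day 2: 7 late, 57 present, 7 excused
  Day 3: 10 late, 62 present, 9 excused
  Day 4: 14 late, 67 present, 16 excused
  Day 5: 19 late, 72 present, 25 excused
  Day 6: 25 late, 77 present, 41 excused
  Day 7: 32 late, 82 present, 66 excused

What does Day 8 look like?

40 late, 87 present, 107 excused

Late goes 5, 7, 10, 14, 19, 25, 32 → 40 (differences are 2, 3, 4, … (increasing by 1 each time)).
Present goes 52, 57, 62, 67, 72, 77, 82 → 87 (+5 each step).
Excused: 2, 7, 9, 16, 25, 41, 66 → 107 (each term is the sum of the two before it).
Combining the parts gives 40 late, 87 present, 107 excused.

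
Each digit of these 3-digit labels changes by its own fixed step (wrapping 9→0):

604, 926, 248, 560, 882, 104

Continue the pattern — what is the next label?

426

First digit: +3 each step, mod 10, so 6, 9, 2, 5, 8, 1 → 4.
For the second digit, +2 each step, mod 10: 0, 2, 4, 6, 8, 0 → 2.
Third digit — +2 each step, mod 10: 4, 6, 8, 0, 2, 4 → 6.
Combining the parts gives 426.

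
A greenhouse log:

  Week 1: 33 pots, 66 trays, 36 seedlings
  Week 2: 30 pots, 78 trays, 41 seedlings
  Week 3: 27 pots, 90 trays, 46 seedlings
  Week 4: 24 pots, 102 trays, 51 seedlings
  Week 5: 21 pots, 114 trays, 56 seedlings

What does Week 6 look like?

18 pots, 126 trays, 61 seedlings

For the pots, −3 each step: 33, 30, 27, 24, 21 → 18.
For the trays, +12 each step: 66, 78, 90, 102, 114 → 126.
Seedlings goes 36, 41, 46, 51, 56 → 61 (+5 each step).
So the next row is 18 pots, 126 trays, 61 seedlings.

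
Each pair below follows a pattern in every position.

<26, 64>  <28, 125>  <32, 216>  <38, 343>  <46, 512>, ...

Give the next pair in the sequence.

First slot: differences are 2, 4, 6, … (increasing by 2 each time); 26, 28, 32, 38, 46 → 56.
Second slot — perfect cubes: 4³, 5³, 6³, …: 64, 125, 216, 343, 512 → 729.
So the next pair is <56, 729>.

<56, 729>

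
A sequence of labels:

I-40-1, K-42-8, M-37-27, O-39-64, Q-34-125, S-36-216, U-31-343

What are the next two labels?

W-33-512 then Y-28-729

Letter: letters move forward 2 places in the alphabet; I, K, M, O, Q, S, U → W → Y.
Second component: 40, 42, 37, 39, 34, 36, 31 → 33 → 28 (alternating steps +2, −5, +2, −5, …).
Third component: perfect cubes: 1³, 2³, 3³, …; 1, 8, 27, 64, 125, 216, 343 → 512 → 729.
So the next two labels are W-33-512 and Y-28-729.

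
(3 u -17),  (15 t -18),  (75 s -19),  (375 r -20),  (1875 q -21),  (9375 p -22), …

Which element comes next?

First component goes 3, 15, 75, 375, 1875, 9375 → 46875 (×5 each step).
Letter — letters move back 1 place in the alphabet: u, t, s, r, q, p → o.
Third component goes -17, -18, -19, -20, -21, -22 → -23 (−1 each step).
So the next element is (46875 o -23).

(46875 o -23)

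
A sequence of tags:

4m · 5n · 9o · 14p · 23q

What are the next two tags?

37r then 60s

First component goes 4, 5, 9, 14, 23 → 37 → 60 (each term is the sum of the two before it).
Letter: letters move forward 1 place in the alphabet; m, n, o, p, q → r → s.
So the next two tags are 37r and 60s.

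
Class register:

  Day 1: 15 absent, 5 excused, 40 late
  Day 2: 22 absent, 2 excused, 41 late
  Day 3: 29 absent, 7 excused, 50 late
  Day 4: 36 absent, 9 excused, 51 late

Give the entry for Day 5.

43 absent, 16 excused, 60 late

Absent: +7 each step, so 15, 22, 29, 36 → 43.
Excused goes 5, 2, 7, 9 → 16 (each term is the sum of the two before it).
Late: 40, 41, 50, 51 → 60 (alternating steps +1, +9, +1, +9, …).
Putting it together: 43 absent, 16 excused, 60 late.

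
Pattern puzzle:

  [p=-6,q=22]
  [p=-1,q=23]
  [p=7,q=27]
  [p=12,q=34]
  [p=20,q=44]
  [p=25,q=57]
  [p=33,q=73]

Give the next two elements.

[p=38,q=92], [p=46,q=114]

P goes -6, -1, 7, 12, 20, 25, 33 → 38 → 46 (alternating steps +5, +8, +5, +8, …).
Q: differences are 1, 4, 7, … (increasing by 3 each time); 22, 23, 27, 34, 44, 57, 73 → 92 → 114.
So the next two elements are [p=38,q=92] and [p=46,q=114].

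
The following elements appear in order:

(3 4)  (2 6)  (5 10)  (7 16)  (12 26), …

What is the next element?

(19 42)

First slot: each term is the sum of the two before it; 3, 2, 5, 7, 12 → 19.
Second slot: 4, 6, 10, 16, 26 → 42 (each term is the sum of the two before it).
Combining the parts gives (19 42).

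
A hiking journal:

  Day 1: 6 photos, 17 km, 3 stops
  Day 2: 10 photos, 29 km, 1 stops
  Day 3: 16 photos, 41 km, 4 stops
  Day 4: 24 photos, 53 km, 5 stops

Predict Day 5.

34 photos, 65 km, 9 stops

Photos: 6, 10, 16, 24 → 34 (differences are 4, 6, 8, … (increasing by 2 each time)).
Km — +12 each step: 17, 29, 41, 53 → 65.
Stops goes 3, 1, 4, 5 → 9 (each term is the sum of the two before it).
So the next line is 34 photos, 65 km, 9 stops.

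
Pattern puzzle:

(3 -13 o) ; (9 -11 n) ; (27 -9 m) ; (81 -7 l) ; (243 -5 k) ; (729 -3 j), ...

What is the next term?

First coordinate: 3, 9, 27, 81, 243, 729 → 2187 (×3 each step).
For the second coordinate, +2 each step: -13, -11, -9, -7, -5, -3 → -1.
Letter — letters move back 1 place in the alphabet: o, n, m, l, k, j → i.
Combining the parts gives (2187 -1 i).

(2187 -1 i)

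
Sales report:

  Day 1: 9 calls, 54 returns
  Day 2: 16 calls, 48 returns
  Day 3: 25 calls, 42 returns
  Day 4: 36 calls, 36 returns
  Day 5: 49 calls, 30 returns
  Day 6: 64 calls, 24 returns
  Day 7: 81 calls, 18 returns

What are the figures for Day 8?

100 calls, 12 returns

Calls: 9, 16, 25, 36, 49, 64, 81 → 100 (perfect squares: 3², 4², 5², …).
Returns: −6 each step, so 54, 48, 42, 36, 30, 24, 18 → 12.
Putting it together: 100 calls, 12 returns.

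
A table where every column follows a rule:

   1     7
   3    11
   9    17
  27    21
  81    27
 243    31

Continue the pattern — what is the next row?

For the first component, ×3 each step: 1, 3, 9, 27, 81, 243 → 729.
Second component goes 7, 11, 17, 21, 27, 31 → 37 (alternating steps +4, +6, +4, +6, …).
So the next row is 729  37.

729  37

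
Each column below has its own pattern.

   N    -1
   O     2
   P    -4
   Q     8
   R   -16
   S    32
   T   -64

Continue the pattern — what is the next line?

Letter: letters move forward 1 place in the alphabet, so N, O, P, Q, R, S, T → U.
Second component: ×(-2) each step; -1, 2, -4, 8, -16, 32, -64 → 128.
Combining the parts gives U  128.

U  128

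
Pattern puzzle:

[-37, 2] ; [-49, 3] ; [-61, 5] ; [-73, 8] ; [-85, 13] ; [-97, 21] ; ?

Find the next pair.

First entry goes -37, -49, -61, -73, -85, -97 → -109 (−12 each step).
Second entry goes 2, 3, 5, 8, 13, 21 → 34 (each term is the sum of the two before it).
So the next pair is [-109, 34].

[-109, 34]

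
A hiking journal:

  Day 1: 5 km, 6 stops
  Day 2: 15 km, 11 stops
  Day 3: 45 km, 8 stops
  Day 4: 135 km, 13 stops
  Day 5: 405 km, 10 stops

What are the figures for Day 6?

Km goes 5, 15, 45, 135, 405 → 1215 (×3 each step).
Stops goes 6, 11, 8, 13, 10 → 15 (alternating steps +5, −3, +5, −3, …).
Putting it together: 1215 km, 15 stops.

1215 km, 15 stops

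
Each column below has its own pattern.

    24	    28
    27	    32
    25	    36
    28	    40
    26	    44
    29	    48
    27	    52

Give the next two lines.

First component goes 24, 27, 25, 28, 26, 29, 27 → 30 → 28 (alternating steps +3, −2, +3, −2, …).
Second component: 28, 32, 36, 40, 44, 48, 52 → 56 → 60 (+4 each step).
So the next two lines are 30  56 and 28  60.

30  56; 28  60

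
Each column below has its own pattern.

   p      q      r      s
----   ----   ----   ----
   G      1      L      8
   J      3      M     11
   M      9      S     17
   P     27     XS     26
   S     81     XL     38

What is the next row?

Column p: letters move forward 3 places in the alphabet, so G, J, M, P, S → V.
Column q — ×3 each step: 1, 3, 9, 27, 81 → 243.
Column r: runs backward through clothing sizes XS→XL, so L, M, S, XS, XL → L.
Column s: differences are 3, 6, 9, … (increasing by 3 each time); 8, 11, 17, 26, 38 → 53.
Putting it together: V  243  L  53.

V  243  L  53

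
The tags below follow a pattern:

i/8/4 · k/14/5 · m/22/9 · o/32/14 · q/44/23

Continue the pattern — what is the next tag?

s/58/37

Letter — letters move forward 2 places in the alphabet: i, k, m, o, q → s.
For the second component, differences are 6, 8, 10, … (increasing by 2 each time): 8, 14, 22, 32, 44 → 58.
Third component — each term is the sum of the two before it: 4, 5, 9, 14, 23 → 37.
Putting it together: s/58/37.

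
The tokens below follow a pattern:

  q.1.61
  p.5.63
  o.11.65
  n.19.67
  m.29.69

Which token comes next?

Letter: letters move back 1 place in the alphabet, so q, p, o, n, m → l.
Second component: differences are 4, 6, 8, … (increasing by 2 each time), so 1, 5, 11, 19, 29 → 41.
Third component: +2 each step; 61, 63, 65, 67, 69 → 71.
Putting it together: l.41.71.

l.41.71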